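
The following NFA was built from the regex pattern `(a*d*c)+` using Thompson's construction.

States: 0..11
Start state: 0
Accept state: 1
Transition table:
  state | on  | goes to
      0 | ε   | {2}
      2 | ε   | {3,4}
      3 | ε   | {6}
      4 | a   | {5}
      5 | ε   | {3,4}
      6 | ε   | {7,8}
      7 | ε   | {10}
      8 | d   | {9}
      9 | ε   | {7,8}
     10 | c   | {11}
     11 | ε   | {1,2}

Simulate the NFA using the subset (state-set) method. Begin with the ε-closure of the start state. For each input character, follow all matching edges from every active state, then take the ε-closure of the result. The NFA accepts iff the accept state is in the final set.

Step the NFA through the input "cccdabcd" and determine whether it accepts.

initial (ε-close {0}): {0,2,3,4,6,7,8,10}
'c' @ 1: {1,2,3,4,6,7,8,10,11}  ✓accept
'c' @ 2: {1,2,3,4,6,7,8,10,11}  ✓accept
'c' @ 3: {1,2,3,4,6,7,8,10,11}  ✓accept
'd' @ 4: {7,8,9,10}
'a' @ 5: {}  — dead — no transitions
rest 'bcd' ignored (set empty)
after full input: {}  (accept=1 not in)

Answer: REJECT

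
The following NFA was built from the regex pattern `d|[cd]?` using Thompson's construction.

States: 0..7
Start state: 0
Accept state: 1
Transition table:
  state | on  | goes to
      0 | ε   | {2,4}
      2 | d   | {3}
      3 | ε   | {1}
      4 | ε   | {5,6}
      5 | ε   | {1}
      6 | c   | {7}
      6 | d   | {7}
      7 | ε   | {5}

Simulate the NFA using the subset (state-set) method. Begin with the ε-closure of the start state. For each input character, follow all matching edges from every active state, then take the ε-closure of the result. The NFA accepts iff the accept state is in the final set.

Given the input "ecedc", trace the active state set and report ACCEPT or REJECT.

start: ε-closure({0}) = {0,1,2,4,5,6}
'e' @ 1: {}  — no active states
rest 'cedc' ignored (set empty)
after full input: {}  (accept=1 not in)

Answer: REJECT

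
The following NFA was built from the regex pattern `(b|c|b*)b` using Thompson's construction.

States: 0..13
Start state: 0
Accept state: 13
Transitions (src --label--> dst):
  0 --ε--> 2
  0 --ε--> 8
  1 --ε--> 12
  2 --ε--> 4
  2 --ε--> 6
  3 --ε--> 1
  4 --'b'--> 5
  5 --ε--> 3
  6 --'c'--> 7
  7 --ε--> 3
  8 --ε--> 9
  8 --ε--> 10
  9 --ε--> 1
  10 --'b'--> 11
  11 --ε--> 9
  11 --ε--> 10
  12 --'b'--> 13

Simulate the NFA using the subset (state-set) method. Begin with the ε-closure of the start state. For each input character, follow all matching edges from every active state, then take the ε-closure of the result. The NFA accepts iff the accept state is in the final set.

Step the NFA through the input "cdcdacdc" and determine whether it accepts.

initial (ε-close {0}): {0,1,2,4,6,8,9,10,12}
'c' @ 1: {1,3,7,12}
'd' @ 2: {}  — state set empty
rest 'cdacdc' ignored (set empty)
after full input: {}  (accept=13 not in)

Answer: REJECT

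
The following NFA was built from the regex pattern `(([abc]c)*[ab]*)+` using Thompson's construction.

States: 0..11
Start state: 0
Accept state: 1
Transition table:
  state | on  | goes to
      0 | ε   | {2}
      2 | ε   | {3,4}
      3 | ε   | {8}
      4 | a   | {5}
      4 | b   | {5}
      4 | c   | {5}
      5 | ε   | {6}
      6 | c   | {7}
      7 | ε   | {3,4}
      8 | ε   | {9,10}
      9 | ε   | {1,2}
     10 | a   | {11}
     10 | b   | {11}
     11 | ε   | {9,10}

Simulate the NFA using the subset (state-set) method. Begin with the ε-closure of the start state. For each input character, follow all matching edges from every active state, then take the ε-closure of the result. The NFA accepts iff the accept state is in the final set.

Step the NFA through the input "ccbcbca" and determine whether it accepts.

initial (ε-close {0}): {0,1,2,3,4,8,9,10}
'c' @ 1: {5,6}
'c' @ 2: {1,2,3,4,7,8,9,10}  ✓accept
'b' @ 3: {1,2,3,4,5,6,8,9,10,11}  ✓accept
'c' @ 4: {1,2,3,4,5,6,7,8,9,10}  ✓accept
'b' @ 5: {1,2,3,4,5,6,8,9,10,11}  ✓accept
'c' @ 6: {1,2,3,4,5,6,7,8,9,10}  ✓accept
'a' @ 7: {1,2,3,4,5,6,8,9,10,11}  ✓accept
end set {1,2,3,4,5,6,8,9,10,11} — state 1 in

Answer: ACCEPT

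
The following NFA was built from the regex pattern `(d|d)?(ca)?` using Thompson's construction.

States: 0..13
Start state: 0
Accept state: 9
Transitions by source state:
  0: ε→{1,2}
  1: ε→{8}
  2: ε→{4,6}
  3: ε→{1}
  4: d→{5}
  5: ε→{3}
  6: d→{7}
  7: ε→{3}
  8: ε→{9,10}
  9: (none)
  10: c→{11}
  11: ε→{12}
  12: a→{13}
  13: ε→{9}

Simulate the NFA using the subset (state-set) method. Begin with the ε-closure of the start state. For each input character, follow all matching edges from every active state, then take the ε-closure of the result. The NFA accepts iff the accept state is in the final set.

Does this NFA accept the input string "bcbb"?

Answer: REJECT

Trace:
start: ε-closure({0}) = {0,1,2,4,6,8,9,10}
'b' @ 1: {}  — state set empty
rest 'cbb' ignored (set empty)
after full input: {}  (accept=9 not in)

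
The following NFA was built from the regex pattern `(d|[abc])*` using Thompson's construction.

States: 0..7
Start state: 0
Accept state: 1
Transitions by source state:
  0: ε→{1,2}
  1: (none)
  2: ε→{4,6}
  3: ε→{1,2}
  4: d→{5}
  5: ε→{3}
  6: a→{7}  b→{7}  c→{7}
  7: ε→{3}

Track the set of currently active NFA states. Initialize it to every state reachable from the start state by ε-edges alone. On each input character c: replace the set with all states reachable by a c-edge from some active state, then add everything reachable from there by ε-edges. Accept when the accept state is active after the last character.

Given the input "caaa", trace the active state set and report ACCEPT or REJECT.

initial (ε-close {0}): {0,1,2,4,6}
'c' @ 1: {1,2,3,4,6,7}  (accept∈set)
'a' @ 2: {1,2,3,4,6,7}  (accept∈set)
'a' @ 3: {1,2,3,4,6,7}  (accept∈set)
'a' @ 4: {1,2,3,4,6,7}  (accept∈set)
after full input: {1,2,3,4,6,7}  (accept=1 in)

Answer: ACCEPT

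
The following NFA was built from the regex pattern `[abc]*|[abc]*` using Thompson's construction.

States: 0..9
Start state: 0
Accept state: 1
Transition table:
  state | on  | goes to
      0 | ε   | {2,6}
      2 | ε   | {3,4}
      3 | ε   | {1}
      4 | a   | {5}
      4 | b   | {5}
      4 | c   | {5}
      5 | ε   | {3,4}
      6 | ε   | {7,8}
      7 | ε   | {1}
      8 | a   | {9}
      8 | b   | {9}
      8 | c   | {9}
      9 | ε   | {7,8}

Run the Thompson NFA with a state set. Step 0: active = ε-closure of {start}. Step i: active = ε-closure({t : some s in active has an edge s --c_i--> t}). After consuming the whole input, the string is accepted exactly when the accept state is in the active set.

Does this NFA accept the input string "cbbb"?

S₀ = ε-closure({0}) = {0,1,2,3,4,6,7,8}
'c' @ 1: {1,3,4,5,7,8,9}  (accept∈set)
'b' @ 2: {1,3,4,5,7,8,9}  (accept∈set)
'b' @ 3: {1,3,4,5,7,8,9}  (accept∈set)
'b' @ 4: {1,3,4,5,7,8,9}  (accept∈set)
final: {1,3,4,5,7,8,9}; accept 1 in set

Answer: ACCEPT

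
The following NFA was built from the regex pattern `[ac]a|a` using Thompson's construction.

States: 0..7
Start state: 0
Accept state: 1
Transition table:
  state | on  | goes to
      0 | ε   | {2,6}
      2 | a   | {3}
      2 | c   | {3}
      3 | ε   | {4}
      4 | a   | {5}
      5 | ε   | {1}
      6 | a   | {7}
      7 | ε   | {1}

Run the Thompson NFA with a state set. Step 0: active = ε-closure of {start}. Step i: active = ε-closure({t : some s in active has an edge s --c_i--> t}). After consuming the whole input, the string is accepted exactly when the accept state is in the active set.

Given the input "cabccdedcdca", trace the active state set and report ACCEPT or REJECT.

Answer: REJECT

Steps:
start: ε-closure({0}) = {0,2,6}
'c' @ 1: {3,4}
'a' @ 2: {1,5}  ✓accept
'b' @ 3: {}  — dead — no transitions
rest 'ccdedcdca' ignored (set empty)
after full input: {}  (accept=1 not in)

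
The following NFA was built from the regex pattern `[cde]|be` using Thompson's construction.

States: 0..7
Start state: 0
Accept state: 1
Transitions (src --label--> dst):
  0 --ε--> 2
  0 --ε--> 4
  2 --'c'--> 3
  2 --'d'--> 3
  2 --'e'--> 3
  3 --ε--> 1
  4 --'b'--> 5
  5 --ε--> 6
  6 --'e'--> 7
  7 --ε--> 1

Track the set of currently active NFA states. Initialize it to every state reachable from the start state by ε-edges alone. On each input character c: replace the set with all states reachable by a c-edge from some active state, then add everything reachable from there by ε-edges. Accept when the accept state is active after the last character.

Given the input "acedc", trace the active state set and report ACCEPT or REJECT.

Answer: REJECT

Trace:
S₀ = ε-closure({0}) = {0,2,4}
'a' @ 1: {}  — state set empty
rest 'cedc' ignored (set empty)
end set {} — state 1 not in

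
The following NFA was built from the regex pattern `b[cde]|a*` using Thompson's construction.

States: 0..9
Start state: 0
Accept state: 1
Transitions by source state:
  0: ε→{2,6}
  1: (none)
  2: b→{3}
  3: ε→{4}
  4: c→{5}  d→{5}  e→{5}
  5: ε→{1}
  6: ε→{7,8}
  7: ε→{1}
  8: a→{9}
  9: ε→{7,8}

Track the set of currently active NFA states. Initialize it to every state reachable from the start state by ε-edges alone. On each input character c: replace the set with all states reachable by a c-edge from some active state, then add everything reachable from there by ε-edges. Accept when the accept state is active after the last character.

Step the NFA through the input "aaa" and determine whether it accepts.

S₀ = ε-closure({0}) = {0,1,2,6,7,8}
'a' @ 1: {1,7,8,9}  ✓accept
'a' @ 2: {1,7,8,9}  ✓accept
'a' @ 3: {1,7,8,9}  ✓accept
end set {1,7,8,9} — state 1 in

Answer: ACCEPT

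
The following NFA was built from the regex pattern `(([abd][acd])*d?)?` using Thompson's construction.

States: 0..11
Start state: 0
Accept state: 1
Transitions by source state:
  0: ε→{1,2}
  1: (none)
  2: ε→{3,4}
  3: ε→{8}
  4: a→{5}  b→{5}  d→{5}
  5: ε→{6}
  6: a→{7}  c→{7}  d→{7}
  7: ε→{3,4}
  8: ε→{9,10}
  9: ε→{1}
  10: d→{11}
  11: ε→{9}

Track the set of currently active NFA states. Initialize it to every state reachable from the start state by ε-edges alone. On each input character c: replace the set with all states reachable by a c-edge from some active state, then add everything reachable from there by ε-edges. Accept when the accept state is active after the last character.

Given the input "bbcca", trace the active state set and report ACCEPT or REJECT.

start: ε-closure({0}) = {0,1,2,3,4,8,9,10}
'b' @ 1: {5,6}
'b' @ 2: {}  — no active states
rest 'cca' ignored (set empty)
end set {} — state 1 not in

Answer: REJECT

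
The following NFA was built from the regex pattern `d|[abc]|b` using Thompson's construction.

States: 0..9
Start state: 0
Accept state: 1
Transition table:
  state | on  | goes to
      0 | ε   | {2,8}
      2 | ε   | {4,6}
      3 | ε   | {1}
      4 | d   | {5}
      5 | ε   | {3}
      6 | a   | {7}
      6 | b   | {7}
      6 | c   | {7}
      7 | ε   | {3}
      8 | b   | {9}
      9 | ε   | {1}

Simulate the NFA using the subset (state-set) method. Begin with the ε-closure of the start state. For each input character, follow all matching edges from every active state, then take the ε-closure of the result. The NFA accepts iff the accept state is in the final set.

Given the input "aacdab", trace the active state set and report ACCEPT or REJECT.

Answer: REJECT

Steps:
start: ε-closure({0}) = {0,2,4,6,8}
'a' @ 1: {1,3,7}  (accept∈set)
'a' @ 2: {}  — dead — no transitions
rest 'cdab' ignored (set empty)
after full input: {}  (accept=1 not in)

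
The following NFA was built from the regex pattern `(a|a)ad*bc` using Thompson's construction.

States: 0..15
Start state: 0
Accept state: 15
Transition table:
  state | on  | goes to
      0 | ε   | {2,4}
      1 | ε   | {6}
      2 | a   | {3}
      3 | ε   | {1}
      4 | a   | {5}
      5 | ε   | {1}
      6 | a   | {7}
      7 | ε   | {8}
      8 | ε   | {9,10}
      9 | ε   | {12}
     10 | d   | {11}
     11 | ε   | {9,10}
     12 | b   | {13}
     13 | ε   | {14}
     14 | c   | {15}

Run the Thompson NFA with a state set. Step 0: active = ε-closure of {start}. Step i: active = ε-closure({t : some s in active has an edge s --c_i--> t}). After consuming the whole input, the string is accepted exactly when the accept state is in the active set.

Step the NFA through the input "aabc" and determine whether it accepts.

Answer: ACCEPT

Steps:
S₀ = ε-closure({0}) = {0,2,4}
'a' @ 1: {1,3,5,6}
'a' @ 2: {7,8,9,10,12}
'b' @ 3: {13,14}
'c' @ 4: {15}  ✓accept
final: {15}; accept 15 in set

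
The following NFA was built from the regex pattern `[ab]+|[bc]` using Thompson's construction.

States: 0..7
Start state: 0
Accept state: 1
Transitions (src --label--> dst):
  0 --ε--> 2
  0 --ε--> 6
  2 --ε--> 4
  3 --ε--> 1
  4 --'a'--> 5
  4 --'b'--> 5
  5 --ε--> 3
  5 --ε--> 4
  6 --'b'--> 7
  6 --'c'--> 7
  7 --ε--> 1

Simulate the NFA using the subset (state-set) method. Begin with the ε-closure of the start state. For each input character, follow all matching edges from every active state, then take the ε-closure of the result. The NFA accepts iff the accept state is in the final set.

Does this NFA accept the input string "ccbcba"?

S₀ = ε-closure({0}) = {0,2,4,6}
'c' @ 1: {1,7}  [accepting]
'c' @ 2: {}  — state set empty
rest 'bcba' ignored (set empty)
end set {} — state 1 not in

Answer: REJECT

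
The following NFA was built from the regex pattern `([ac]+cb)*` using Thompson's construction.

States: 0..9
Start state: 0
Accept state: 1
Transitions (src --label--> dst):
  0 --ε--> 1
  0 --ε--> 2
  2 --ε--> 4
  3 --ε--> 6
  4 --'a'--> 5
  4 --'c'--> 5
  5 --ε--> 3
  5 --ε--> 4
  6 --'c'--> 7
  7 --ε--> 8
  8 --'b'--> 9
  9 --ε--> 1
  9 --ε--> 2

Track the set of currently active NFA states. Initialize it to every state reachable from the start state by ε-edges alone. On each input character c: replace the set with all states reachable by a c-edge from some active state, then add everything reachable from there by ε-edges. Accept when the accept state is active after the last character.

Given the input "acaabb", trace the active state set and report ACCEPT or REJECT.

Answer: REJECT

Trace:
initial (ε-close {0}): {0,1,2,4}
'a' @ 1: {3,4,5,6}
'c' @ 2: {3,4,5,6,7,8}
'a' @ 3: {3,4,5,6}
'a' @ 4: {3,4,5,6}
'b' @ 5: {}  — no active states
rest 'b' ignored (set empty)
end set {} — state 1 not in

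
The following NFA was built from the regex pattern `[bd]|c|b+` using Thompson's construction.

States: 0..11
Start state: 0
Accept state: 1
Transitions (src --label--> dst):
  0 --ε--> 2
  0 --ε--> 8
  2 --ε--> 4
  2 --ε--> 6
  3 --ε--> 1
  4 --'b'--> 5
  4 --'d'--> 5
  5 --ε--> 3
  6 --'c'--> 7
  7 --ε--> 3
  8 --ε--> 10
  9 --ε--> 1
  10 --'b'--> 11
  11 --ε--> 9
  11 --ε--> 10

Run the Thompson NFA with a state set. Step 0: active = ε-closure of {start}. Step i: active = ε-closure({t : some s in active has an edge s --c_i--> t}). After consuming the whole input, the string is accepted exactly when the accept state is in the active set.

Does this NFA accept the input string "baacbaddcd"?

Answer: REJECT

Derivation:
start: ε-closure({0}) = {0,2,4,6,8,10}
'b' @ 1: {1,3,5,9,10,11}  (accept∈set)
'a' @ 2: {}  — state set empty
rest 'acbaddcd' ignored (set empty)
end set {} — state 1 not in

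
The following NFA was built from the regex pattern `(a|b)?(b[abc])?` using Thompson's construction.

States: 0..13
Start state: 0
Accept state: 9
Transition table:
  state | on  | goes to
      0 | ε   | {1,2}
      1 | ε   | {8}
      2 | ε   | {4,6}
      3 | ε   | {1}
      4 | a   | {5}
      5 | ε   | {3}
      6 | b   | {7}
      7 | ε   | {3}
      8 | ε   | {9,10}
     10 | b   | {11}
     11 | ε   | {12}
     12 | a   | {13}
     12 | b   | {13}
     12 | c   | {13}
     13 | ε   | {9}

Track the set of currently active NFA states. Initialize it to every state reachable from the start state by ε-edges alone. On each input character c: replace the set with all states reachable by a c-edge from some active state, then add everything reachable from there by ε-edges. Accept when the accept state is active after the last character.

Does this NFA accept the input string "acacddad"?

S₀ = ε-closure({0}) = {0,1,2,4,6,8,9,10}
'a' @ 1: {1,3,5,8,9,10}  (accept∈set)
'c' @ 2: {}  — state set empty
rest 'acddad' ignored (set empty)
end set {} — state 9 not in

Answer: REJECT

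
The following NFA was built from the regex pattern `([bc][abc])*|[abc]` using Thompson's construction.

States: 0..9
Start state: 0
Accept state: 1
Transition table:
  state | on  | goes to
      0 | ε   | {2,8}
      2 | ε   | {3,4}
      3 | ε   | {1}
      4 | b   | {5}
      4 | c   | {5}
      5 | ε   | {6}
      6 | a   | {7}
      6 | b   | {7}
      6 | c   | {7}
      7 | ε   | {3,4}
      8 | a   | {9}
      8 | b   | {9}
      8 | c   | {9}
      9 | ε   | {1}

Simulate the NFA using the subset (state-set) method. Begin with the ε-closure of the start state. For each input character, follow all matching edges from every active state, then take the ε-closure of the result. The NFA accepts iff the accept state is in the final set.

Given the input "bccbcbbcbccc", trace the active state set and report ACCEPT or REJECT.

start: ε-closure({0}) = {0,1,2,3,4,8}
'b' @ 1: {1,5,6,9}  ✓accept
'c' @ 2: {1,3,4,7}  ✓accept
'c' @ 3: {5,6}
'b' @ 4: {1,3,4,7}  ✓accept
'c' @ 5: {5,6}
'b' @ 6: {1,3,4,7}  ✓accept
'b' @ 7: {5,6}
'c' @ 8: {1,3,4,7}  ✓accept
'b' @ 9: {5,6}
'c' @ 10: {1,3,4,7}  ✓accept
'c' @ 11: {5,6}
'c' @ 12: {1,3,4,7}  ✓accept
after full input: {1,3,4,7}  (accept=1 in)

Answer: ACCEPT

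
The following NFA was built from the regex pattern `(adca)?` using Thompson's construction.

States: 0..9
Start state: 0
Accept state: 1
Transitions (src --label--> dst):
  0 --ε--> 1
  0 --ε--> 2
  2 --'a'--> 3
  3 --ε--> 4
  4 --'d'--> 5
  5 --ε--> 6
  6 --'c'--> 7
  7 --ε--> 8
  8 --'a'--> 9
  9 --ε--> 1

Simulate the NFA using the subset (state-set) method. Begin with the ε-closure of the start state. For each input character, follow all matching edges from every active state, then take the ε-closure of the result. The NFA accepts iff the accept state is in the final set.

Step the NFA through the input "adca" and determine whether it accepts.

Answer: ACCEPT

Trace:
start: ε-closure({0}) = {0,1,2}
'a' @ 1: {3,4}
'd' @ 2: {5,6}
'c' @ 3: {7,8}
'a' @ 4: {1,9}  (accept∈set)
end set {1,9} — state 1 in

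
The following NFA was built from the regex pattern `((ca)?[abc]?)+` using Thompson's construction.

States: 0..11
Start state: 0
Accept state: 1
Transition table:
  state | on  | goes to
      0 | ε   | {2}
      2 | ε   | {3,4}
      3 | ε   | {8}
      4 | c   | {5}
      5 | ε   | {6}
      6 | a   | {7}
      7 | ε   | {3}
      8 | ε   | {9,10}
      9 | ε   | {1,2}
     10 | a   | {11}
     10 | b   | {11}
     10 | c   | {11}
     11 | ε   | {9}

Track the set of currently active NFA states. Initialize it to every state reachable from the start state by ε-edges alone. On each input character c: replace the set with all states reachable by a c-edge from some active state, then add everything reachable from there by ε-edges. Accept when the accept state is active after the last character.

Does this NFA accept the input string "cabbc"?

start: ε-closure({0}) = {0,1,2,3,4,8,9,10}
'c' @ 1: {1,2,3,4,5,6,8,9,10,11}  [accepting]
'a' @ 2: {1,2,3,4,7,8,9,10,11}  [accepting]
'b' @ 3: {1,2,3,4,8,9,10,11}  [accepting]
'b' @ 4: {1,2,3,4,8,9,10,11}  [accepting]
'c' @ 5: {1,2,3,4,5,6,8,9,10,11}  [accepting]
end set {1,2,3,4,5,6,8,9,10,11} — state 1 in

Answer: ACCEPT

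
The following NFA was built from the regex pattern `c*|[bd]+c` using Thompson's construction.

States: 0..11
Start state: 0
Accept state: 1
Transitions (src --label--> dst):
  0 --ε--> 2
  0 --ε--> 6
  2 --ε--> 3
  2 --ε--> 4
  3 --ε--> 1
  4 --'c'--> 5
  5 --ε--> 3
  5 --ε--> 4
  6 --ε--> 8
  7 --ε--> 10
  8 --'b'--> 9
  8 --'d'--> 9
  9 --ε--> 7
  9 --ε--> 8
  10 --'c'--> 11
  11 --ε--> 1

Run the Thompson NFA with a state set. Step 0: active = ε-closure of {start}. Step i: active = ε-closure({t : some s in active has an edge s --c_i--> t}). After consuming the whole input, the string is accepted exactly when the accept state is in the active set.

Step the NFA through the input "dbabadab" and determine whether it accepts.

S₀ = ε-closure({0}) = {0,1,2,3,4,6,8}
'd' @ 1: {7,8,9,10}
'b' @ 2: {7,8,9,10}
'a' @ 3: {}  — state set empty
rest 'badab' ignored (set empty)
final: {}; accept 1 not in set

Answer: REJECT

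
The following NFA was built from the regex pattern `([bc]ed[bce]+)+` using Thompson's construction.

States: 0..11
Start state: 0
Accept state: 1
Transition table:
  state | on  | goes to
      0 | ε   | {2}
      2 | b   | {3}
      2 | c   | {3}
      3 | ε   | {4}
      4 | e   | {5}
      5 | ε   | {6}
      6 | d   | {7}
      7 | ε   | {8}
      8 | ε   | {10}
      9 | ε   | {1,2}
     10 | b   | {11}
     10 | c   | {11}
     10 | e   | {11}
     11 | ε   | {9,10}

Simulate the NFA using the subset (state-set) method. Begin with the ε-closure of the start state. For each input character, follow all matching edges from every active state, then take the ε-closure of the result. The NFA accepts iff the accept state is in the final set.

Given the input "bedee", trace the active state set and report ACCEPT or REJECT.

Answer: ACCEPT

Derivation:
S₀ = ε-closure({0}) = {0,2}
'b' @ 1: {3,4}
'e' @ 2: {5,6}
'd' @ 3: {7,8,10}
'e' @ 4: {1,2,9,10,11}  (accept∈set)
'e' @ 5: {1,2,9,10,11}  (accept∈set)
final: {1,2,9,10,11}; accept 1 in set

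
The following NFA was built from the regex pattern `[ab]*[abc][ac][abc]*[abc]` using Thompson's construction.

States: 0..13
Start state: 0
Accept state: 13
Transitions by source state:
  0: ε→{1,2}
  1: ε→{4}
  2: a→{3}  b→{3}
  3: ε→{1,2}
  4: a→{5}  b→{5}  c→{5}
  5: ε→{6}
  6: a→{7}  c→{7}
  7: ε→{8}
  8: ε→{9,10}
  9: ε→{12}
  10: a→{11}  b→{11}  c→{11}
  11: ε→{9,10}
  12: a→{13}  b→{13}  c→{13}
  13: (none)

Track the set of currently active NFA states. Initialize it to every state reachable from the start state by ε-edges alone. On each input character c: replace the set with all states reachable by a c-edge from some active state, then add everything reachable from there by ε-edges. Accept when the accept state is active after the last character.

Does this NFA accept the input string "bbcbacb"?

S₀ = ε-closure({0}) = {0,1,2,4}
'b' @ 1: {1,2,3,4,5,6}
'b' @ 2: {1,2,3,4,5,6}
'c' @ 3: {5,6,7,8,9,10,12}
'b' @ 4: {9,10,11,12,13}  (accept∈set)
'a' @ 5: {9,10,11,12,13}  (accept∈set)
'c' @ 6: {9,10,11,12,13}  (accept∈set)
'b' @ 7: {9,10,11,12,13}  (accept∈set)
after full input: {9,10,11,12,13}  (accept=13 in)

Answer: ACCEPT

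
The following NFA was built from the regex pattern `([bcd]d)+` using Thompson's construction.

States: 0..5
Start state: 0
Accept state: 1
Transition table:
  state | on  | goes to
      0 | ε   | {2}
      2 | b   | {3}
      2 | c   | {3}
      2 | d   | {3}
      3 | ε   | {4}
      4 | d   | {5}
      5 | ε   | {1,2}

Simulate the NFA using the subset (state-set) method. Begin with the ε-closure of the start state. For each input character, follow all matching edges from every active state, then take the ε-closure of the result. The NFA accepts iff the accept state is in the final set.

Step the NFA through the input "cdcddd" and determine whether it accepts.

Answer: ACCEPT

Derivation:
start: ε-closure({0}) = {0,2}
'c' @ 1: {3,4}
'd' @ 2: {1,2,5}  [accepting]
'c' @ 3: {3,4}
'd' @ 4: {1,2,5}  [accepting]
'd' @ 5: {3,4}
'd' @ 6: {1,2,5}  [accepting]
after full input: {1,2,5}  (accept=1 in)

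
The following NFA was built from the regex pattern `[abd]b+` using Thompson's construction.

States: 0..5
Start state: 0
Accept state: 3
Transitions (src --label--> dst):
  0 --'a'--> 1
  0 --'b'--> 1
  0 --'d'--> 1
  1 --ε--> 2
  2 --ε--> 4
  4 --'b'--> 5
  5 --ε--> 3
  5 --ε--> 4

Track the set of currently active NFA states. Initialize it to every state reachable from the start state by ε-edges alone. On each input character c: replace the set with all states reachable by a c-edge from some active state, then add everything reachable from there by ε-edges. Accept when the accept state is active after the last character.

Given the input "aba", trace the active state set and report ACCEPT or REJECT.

S₀ = ε-closure({0}) = {0}
'a' @ 1: {1,2,4}
'b' @ 2: {3,4,5}  (accept∈set)
'a' @ 3: {}  — no active states
end set {} — state 3 not in

Answer: REJECT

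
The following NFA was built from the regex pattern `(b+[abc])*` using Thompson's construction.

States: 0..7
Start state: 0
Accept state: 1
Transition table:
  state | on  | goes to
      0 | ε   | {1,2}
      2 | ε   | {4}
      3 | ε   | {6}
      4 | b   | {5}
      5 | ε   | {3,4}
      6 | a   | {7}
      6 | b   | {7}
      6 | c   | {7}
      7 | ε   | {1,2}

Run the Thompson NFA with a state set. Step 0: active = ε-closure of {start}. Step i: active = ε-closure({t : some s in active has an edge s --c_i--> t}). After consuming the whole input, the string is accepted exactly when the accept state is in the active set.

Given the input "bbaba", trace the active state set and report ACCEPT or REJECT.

initial (ε-close {0}): {0,1,2,4}
'b' @ 1: {3,4,5,6}
'b' @ 2: {1,2,3,4,5,6,7}  ✓accept
'a' @ 3: {1,2,4,7}  ✓accept
'b' @ 4: {3,4,5,6}
'a' @ 5: {1,2,4,7}  ✓accept
final: {1,2,4,7}; accept 1 in set

Answer: ACCEPT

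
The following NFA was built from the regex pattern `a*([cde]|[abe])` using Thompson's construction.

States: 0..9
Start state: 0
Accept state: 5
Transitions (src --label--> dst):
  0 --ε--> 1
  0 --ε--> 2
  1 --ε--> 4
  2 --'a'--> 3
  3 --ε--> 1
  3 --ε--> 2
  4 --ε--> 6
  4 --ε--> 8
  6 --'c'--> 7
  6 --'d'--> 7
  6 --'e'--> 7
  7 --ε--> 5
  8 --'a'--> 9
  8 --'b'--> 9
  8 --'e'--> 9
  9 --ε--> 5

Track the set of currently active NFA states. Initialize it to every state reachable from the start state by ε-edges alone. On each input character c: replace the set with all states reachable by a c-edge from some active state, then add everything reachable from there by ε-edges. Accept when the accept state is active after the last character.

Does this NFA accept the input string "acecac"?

start: ε-closure({0}) = {0,1,2,4,6,8}
'a' @ 1: {1,2,3,4,5,6,8,9}  [accepting]
'c' @ 2: {5,7}  [accepting]
'e' @ 3: {}  — dead — no transitions
rest 'cac' ignored (set empty)
end set {} — state 5 not in

Answer: REJECT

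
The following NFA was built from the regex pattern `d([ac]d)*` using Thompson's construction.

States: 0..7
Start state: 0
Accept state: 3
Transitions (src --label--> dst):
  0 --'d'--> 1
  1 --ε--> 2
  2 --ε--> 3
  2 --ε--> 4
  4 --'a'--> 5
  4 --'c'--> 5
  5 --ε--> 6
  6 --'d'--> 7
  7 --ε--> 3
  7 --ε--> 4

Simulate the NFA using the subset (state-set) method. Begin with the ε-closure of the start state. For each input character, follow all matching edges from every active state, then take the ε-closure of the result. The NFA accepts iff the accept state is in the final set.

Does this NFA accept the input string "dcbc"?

Answer: REJECT

Derivation:
start: ε-closure({0}) = {0}
'd' @ 1: {1,2,3,4}  [accepting]
'c' @ 2: {5,6}
'b' @ 3: {}  — dead — no transitions
rest 'c' ignored (set empty)
final: {}; accept 3 not in set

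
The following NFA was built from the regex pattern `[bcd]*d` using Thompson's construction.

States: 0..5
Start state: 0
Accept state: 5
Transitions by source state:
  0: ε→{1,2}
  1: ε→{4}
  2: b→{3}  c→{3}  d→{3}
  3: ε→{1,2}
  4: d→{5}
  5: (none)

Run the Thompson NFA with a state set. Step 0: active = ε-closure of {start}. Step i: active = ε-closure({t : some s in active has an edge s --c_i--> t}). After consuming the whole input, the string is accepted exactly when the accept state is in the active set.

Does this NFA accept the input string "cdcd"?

Answer: ACCEPT

Derivation:
S₀ = ε-closure({0}) = {0,1,2,4}
'c' @ 1: {1,2,3,4}
'd' @ 2: {1,2,3,4,5}  (accept∈set)
'c' @ 3: {1,2,3,4}
'd' @ 4: {1,2,3,4,5}  (accept∈set)
after full input: {1,2,3,4,5}  (accept=5 in)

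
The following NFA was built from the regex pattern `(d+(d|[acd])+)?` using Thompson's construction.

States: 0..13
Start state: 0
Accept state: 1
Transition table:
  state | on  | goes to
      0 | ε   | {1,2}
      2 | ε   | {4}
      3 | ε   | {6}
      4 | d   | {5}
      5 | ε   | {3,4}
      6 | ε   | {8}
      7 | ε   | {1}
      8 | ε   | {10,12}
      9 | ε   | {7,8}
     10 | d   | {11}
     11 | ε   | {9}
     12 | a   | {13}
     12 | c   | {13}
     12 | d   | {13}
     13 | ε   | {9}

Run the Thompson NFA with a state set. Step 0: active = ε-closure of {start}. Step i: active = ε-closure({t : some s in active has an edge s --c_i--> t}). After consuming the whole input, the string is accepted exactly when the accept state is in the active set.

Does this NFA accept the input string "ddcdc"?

S₀ = ε-closure({0}) = {0,1,2,4}
'd' @ 1: {3,4,5,6,8,10,12}
'd' @ 2: {1,3,4,5,6,7,8,9,10,11,12,13}  (accept∈set)
'c' @ 3: {1,7,8,9,10,12,13}  (accept∈set)
'd' @ 4: {1,7,8,9,10,11,12,13}  (accept∈set)
'c' @ 5: {1,7,8,9,10,12,13}  (accept∈set)
after full input: {1,7,8,9,10,12,13}  (accept=1 in)

Answer: ACCEPT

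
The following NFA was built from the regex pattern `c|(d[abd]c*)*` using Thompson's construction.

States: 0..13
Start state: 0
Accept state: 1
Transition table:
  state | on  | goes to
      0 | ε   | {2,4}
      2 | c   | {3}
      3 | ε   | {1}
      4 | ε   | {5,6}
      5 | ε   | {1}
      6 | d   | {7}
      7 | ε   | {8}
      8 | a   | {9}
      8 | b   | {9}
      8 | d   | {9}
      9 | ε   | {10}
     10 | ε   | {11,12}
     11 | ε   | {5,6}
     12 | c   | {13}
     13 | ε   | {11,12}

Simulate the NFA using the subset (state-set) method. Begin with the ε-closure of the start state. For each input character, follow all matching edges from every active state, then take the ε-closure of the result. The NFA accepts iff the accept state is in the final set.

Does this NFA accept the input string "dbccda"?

start: ε-closure({0}) = {0,1,2,4,5,6}
'd' @ 1: {7,8}
'b' @ 2: {1,5,6,9,10,11,12}  ✓accept
'c' @ 3: {1,5,6,11,12,13}  ✓accept
'c' @ 4: {1,5,6,11,12,13}  ✓accept
'd' @ 5: {7,8}
'a' @ 6: {1,5,6,9,10,11,12}  ✓accept
after full input: {1,5,6,9,10,11,12}  (accept=1 in)

Answer: ACCEPT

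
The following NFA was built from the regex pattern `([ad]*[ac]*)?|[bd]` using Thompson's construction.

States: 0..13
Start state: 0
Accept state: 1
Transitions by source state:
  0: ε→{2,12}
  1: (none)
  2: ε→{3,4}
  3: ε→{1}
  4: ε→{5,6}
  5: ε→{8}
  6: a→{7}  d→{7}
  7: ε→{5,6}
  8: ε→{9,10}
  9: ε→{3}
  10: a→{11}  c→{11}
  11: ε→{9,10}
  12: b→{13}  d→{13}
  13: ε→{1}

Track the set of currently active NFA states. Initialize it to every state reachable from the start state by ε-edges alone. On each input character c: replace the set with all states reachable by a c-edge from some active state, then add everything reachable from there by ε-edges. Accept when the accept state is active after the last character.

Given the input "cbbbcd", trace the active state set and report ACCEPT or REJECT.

Answer: REJECT

Steps:
start: ε-closure({0}) = {0,1,2,3,4,5,6,8,9,10,12}
'c' @ 1: {1,3,9,10,11}  (accept∈set)
'b' @ 2: {}  — no active states
rest 'bbcd' ignored (set empty)
end set {} — state 1 not in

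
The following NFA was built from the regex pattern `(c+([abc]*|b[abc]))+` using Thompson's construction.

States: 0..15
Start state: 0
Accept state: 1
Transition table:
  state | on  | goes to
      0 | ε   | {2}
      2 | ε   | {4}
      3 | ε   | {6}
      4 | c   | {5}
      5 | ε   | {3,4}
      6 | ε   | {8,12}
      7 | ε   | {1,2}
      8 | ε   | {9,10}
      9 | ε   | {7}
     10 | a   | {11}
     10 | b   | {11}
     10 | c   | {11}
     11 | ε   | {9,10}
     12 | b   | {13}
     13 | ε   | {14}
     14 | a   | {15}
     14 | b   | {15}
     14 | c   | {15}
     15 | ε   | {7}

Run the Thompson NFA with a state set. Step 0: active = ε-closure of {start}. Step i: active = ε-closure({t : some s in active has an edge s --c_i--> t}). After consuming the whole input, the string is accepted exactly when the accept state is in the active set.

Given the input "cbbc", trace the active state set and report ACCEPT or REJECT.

start: ε-closure({0}) = {0,2,4}
'c' @ 1: {1,2,3,4,5,6,7,8,9,10,12}  (accept∈set)
'b' @ 2: {1,2,4,7,9,10,11,13,14}  (accept∈set)
'b' @ 3: {1,2,4,7,9,10,11,15}  (accept∈set)
'c' @ 4: {1,2,3,4,5,6,7,8,9,10,11,12}  (accept∈set)
after full input: {1,2,3,4,5,6,7,8,9,10,11,12}  (accept=1 in)

Answer: ACCEPT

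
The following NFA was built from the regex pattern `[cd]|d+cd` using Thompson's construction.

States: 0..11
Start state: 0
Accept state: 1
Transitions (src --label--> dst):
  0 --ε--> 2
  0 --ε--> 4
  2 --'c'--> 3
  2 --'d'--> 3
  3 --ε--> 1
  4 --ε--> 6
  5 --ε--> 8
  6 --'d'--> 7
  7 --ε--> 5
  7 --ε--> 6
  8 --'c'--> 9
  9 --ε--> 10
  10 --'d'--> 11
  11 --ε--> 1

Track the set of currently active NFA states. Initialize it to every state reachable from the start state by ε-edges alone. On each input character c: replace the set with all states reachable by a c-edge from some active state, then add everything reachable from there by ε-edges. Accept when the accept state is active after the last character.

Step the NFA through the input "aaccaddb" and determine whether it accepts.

initial (ε-close {0}): {0,2,4,6}
'a' @ 1: {}  — no active states
rest 'accaddb' ignored (set empty)
after full input: {}  (accept=1 not in)

Answer: REJECT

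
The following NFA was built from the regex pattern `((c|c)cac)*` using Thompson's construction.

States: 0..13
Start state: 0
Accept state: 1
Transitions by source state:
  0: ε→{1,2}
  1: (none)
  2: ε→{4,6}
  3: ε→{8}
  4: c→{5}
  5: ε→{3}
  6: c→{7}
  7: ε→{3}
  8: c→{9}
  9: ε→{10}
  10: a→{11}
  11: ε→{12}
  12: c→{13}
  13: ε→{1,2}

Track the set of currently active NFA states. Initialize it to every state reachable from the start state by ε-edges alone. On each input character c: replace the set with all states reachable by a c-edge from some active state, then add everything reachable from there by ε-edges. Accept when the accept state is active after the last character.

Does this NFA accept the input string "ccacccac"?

Answer: ACCEPT

Trace:
initial (ε-close {0}): {0,1,2,4,6}
'c' @ 1: {3,5,7,8}
'c' @ 2: {9,10}
'a' @ 3: {11,12}
'c' @ 4: {1,2,4,6,13}  [accepting]
'c' @ 5: {3,5,7,8}
'c' @ 6: {9,10}
'a' @ 7: {11,12}
'c' @ 8: {1,2,4,6,13}  [accepting]
end set {1,2,4,6,13} — state 1 in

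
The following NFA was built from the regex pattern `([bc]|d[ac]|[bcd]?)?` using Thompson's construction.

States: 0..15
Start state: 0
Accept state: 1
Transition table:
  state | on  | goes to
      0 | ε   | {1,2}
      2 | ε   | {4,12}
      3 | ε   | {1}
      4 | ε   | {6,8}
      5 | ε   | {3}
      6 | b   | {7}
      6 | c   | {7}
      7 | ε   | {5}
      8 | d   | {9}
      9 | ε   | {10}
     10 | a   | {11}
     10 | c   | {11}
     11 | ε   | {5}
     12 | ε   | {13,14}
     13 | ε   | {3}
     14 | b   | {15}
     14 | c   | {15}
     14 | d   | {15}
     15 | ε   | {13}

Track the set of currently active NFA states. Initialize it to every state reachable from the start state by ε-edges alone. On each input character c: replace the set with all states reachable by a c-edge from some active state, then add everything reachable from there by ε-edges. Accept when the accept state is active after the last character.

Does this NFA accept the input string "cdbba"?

Answer: REJECT

Steps:
S₀ = ε-closure({0}) = {0,1,2,3,4,6,8,12,13,14}
'c' @ 1: {1,3,5,7,13,15}  [accepting]
'd' @ 2: {}  — state set empty
rest 'bba' ignored (set empty)
after full input: {}  (accept=1 not in)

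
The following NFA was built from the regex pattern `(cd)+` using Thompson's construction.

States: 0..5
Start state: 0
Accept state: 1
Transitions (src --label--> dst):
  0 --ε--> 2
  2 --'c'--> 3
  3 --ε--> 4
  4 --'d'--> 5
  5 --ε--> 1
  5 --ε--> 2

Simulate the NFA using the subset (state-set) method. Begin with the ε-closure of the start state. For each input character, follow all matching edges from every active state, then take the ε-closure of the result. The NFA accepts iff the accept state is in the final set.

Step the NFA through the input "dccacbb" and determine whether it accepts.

start: ε-closure({0}) = {0,2}
'd' @ 1: {}  — state set empty
rest 'ccacbb' ignored (set empty)
after full input: {}  (accept=1 not in)

Answer: REJECT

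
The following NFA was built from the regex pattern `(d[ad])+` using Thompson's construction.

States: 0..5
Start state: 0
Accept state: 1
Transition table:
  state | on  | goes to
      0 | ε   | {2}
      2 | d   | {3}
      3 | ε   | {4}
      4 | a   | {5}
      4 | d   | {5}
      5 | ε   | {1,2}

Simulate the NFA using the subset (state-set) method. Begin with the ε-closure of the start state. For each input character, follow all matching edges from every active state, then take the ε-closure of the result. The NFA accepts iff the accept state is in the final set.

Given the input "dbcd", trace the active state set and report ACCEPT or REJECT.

initial (ε-close {0}): {0,2}
'd' @ 1: {3,4}
'b' @ 2: {}  — state set empty
rest 'cd' ignored (set empty)
after full input: {}  (accept=1 not in)

Answer: REJECT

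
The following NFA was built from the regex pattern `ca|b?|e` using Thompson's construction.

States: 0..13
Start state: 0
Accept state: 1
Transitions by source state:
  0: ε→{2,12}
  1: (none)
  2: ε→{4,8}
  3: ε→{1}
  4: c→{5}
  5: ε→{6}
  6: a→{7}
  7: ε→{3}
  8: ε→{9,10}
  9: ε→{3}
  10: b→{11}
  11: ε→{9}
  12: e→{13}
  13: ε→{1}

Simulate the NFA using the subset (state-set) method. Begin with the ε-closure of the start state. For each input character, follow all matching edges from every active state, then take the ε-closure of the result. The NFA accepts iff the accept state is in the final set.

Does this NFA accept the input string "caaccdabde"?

Answer: REJECT

Trace:
start: ε-closure({0}) = {0,1,2,3,4,8,9,10,12}
'c' @ 1: {5,6}
'a' @ 2: {1,3,7}  ✓accept
'a' @ 3: {}  — dead — no transitions
rest 'ccdabde' ignored (set empty)
end set {} — state 1 not in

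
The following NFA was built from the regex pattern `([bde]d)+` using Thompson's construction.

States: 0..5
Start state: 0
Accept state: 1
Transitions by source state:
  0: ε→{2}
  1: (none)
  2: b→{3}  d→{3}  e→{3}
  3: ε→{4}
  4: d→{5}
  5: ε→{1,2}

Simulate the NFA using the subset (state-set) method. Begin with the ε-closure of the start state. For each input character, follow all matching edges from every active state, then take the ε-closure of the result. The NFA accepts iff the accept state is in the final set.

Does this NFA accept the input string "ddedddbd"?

Answer: ACCEPT

Steps:
S₀ = ε-closure({0}) = {0,2}
'd' @ 1: {3,4}
'd' @ 2: {1,2,5}  (accept∈set)
'e' @ 3: {3,4}
'd' @ 4: {1,2,5}  (accept∈set)
'd' @ 5: {3,4}
'd' @ 6: {1,2,5}  (accept∈set)
'b' @ 7: {3,4}
'd' @ 8: {1,2,5}  (accept∈set)
after full input: {1,2,5}  (accept=1 in)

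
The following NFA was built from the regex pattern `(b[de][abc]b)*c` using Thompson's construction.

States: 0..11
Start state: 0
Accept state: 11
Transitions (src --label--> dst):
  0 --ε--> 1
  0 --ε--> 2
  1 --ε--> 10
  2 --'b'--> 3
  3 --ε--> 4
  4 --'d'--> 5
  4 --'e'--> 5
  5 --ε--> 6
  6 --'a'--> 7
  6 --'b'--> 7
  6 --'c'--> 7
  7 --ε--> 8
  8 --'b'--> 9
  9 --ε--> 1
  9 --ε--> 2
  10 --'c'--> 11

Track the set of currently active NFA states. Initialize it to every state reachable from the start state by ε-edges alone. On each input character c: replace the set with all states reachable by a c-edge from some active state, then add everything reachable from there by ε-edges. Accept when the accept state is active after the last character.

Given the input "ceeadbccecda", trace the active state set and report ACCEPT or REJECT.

S₀ = ε-closure({0}) = {0,1,2,10}
'c' @ 1: {11}  [accepting]
'e' @ 2: {}  — state set empty
rest 'eadbccecda' ignored (set empty)
after full input: {}  (accept=11 not in)

Answer: REJECT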